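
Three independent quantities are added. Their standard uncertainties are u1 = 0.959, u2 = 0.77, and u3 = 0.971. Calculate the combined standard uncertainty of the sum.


For a sum of independent quantities, uc = sqrt(u1^2 + u2^2 + u3^2).
uc = sqrt(0.959^2 + 0.77^2 + 0.971^2)
uc = sqrt(0.919681 + 0.5929 + 0.942841)
uc = 1.567

1.567


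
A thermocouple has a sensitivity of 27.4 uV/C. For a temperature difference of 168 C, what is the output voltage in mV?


The thermocouple output V = sensitivity * dT.
V = 27.4 uV/C * 168 C
V = 4603.2 uV
V = 4.603 mV

4.603 mV


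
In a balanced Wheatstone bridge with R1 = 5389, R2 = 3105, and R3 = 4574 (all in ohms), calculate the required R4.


At balance: R1*R4 = R2*R3, so R4 = R2*R3/R1.
R4 = 3105 * 4574 / 5389
R4 = 14202270 / 5389
R4 = 2635.42 ohm

2635.42 ohm


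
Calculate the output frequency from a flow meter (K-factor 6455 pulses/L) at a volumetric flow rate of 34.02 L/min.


Frequency = K * Q / 60 (converting L/min to L/s).
f = 6455 * 34.02 / 60
f = 219599.1 / 60
f = 3659.99 Hz

3659.99 Hz


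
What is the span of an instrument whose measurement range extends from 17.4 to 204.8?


Span = upper range - lower range.
Span = 204.8 - (17.4)
Span = 187.4

187.4


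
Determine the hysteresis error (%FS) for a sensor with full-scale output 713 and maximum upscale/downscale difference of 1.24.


Hysteresis = (max difference / full scale) * 100%.
H = (1.24 / 713) * 100
H = 0.174 %FS

0.174 %FS


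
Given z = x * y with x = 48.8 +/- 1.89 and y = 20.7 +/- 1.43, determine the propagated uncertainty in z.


For a product z = x*y, the relative uncertainty is:
uz/z = sqrt((ux/x)^2 + (uy/y)^2)
Relative uncertainties: ux/x = 1.89/48.8 = 0.03873
uy/y = 1.43/20.7 = 0.069082
z = 48.8 * 20.7 = 1010.2
uz = 1010.2 * sqrt(0.03873^2 + 0.069082^2) = 80.003

80.003


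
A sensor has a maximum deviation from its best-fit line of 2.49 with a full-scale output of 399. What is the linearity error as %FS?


Linearity error = (max deviation / full scale) * 100%.
Linearity = (2.49 / 399) * 100
Linearity = 0.624 %FS

0.624 %FS


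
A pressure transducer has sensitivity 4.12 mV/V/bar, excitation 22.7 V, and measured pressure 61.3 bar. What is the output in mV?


Output = sensitivity * Vex * P.
Vout = 4.12 * 22.7 * 61.3
Vout = 93.524 * 61.3
Vout = 5733.02 mV

5733.02 mV


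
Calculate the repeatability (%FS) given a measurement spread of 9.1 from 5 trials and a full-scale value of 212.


Repeatability = (spread / full scale) * 100%.
R = (9.1 / 212) * 100
R = 4.292 %FS

4.292 %FS


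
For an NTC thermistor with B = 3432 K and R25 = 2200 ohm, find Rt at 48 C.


NTC thermistor equation: Rt = R25 * exp(B * (1/T - 1/T25)).
T in Kelvin: 321.15 K, T25 = 298.15 K
1/T - 1/T25 = 1/321.15 - 1/298.15 = -0.00024021
B * (1/T - 1/T25) = 3432 * -0.00024021 = -0.8244
Rt = 2200 * exp(-0.8244) = 964.7 ohm

964.7 ohm


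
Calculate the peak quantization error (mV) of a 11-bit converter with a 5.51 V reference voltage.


The maximum quantization error is +/- LSB/2.
LSB = Vref / 2^n = 5.51 / 2048 = 0.00269043 V
Max error = LSB / 2 = 0.00269043 / 2 = 0.00134521 V
Max error = 1.3452 mV

1.3452 mV


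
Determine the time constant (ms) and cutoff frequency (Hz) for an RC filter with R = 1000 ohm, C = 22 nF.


Time constant: tau = R * C.
tau = 1000 * 2.20e-08 = 2.2e-05 s
tau = 0.022 ms
Cutoff frequency: fc = 1 / (2*pi*R*C).
fc = 1 / (2*pi*2.2e-05) = 7234.32 Hz

tau = 0.022 ms, fc = 7234.32 Hz


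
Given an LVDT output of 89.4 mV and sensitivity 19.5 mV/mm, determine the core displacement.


Displacement = Vout / sensitivity.
d = 89.4 / 19.5
d = 4.585 mm

4.585 mm


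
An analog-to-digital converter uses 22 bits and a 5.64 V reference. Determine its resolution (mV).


The resolution (LSB) of an ADC is Vref / 2^n.
LSB = 5.64 / 2^22
LSB = 5.64 / 4194304
LSB = 1.34e-06 V = 0.00134468 mV

0.00134468 mV


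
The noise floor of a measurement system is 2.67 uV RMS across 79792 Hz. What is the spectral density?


Noise spectral density = Vrms / sqrt(BW).
NSD = 2.67 / sqrt(79792)
NSD = 2.67 / 282.4748
NSD = 0.0095 uV/sqrt(Hz)

0.0095 uV/sqrt(Hz)


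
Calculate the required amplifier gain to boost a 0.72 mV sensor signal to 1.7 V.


Gain = Vout / Vin (converting to same units).
G = 1.7 V / 0.72 mV
G = 1700.0 mV / 0.72 mV
G = 2361.11

2361.11


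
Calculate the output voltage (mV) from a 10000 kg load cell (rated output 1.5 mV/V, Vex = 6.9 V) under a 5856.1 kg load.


Vout = rated_output * Vex * (load / capacity).
Vout = 1.5 * 6.9 * (5856.1 / 10000)
Vout = 1.5 * 6.9 * 0.58561
Vout = 6.061 mV

6.061 mV


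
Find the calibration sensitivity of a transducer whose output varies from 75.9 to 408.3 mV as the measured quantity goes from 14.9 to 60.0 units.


Sensitivity = (y2 - y1) / (x2 - x1).
S = (408.3 - 75.9) / (60.0 - 14.9)
S = 332.4 / 45.1
S = 7.3703 mV/unit

7.3703 mV/unit


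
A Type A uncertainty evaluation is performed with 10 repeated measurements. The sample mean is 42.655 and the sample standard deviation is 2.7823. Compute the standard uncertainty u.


The standard uncertainty for Type A evaluation is u = s / sqrt(n).
u = 2.7823 / sqrt(10)
u = 2.7823 / 3.1623
u = 0.8798

0.8798


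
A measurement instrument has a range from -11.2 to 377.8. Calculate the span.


Span = upper range - lower range.
Span = 377.8 - (-11.2)
Span = 389.0

389.0


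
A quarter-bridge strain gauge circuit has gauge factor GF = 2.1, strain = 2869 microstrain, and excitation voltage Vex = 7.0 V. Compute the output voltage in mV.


Quarter bridge output: Vout = (GF * epsilon * Vex) / 4.
Vout = (2.1 * 2869e-6 * 7.0) / 4
Vout = 0.0421743 / 4 V
Vout = 0.01054358 V = 10.5436 mV

10.5436 mV


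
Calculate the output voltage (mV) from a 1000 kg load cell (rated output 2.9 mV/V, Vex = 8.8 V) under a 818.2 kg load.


Vout = rated_output * Vex * (load / capacity).
Vout = 2.9 * 8.8 * (818.2 / 1000)
Vout = 2.9 * 8.8 * 0.8182
Vout = 20.88 mV

20.88 mV


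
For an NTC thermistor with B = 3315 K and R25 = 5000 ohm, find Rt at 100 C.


NTC thermistor equation: Rt = R25 * exp(B * (1/T - 1/T25)).
T in Kelvin: 373.15 K, T25 = 298.15 K
1/T - 1/T25 = 1/373.15 - 1/298.15 = -0.00067413
B * (1/T - 1/T25) = 3315 * -0.00067413 = -2.2347
Rt = 5000 * exp(-2.2347) = 535.1 ohm

535.1 ohm


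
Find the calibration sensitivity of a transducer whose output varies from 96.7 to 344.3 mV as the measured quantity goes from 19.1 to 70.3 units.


Sensitivity = (y2 - y1) / (x2 - x1).
S = (344.3 - 96.7) / (70.3 - 19.1)
S = 247.6 / 51.2
S = 4.8359 mV/unit

4.8359 mV/unit


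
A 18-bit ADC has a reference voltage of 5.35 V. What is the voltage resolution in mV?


The resolution (LSB) of an ADC is Vref / 2^n.
LSB = 5.35 / 2^18
LSB = 5.35 / 262144
LSB = 2.041e-05 V = 0.02040863 mV

0.02040863 mV


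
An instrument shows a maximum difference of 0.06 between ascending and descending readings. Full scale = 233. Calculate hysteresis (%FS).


Hysteresis = (max difference / full scale) * 100%.
H = (0.06 / 233) * 100
H = 0.026 %FS

0.026 %FS


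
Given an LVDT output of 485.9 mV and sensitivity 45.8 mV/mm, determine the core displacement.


Displacement = Vout / sensitivity.
d = 485.9 / 45.8
d = 10.609 mm

10.609 mm


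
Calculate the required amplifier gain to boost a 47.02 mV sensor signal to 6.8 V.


Gain = Vout / Vin (converting to same units).
G = 6.8 V / 47.02 mV
G = 6800.0 mV / 47.02 mV
G = 144.62

144.62


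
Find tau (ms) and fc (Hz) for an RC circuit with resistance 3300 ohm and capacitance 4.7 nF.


Time constant: tau = R * C.
tau = 3300 * 4.70e-09 = 1.551e-05 s
tau = 0.0155 ms
Cutoff frequency: fc = 1 / (2*pi*R*C).
fc = 1 / (2*pi*1.551e-05) = 10261.44 Hz

tau = 0.0155 ms, fc = 10261.44 Hz


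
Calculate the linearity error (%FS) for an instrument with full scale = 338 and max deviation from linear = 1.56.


Linearity error = (max deviation / full scale) * 100%.
Linearity = (1.56 / 338) * 100
Linearity = 0.462 %FS

0.462 %FS


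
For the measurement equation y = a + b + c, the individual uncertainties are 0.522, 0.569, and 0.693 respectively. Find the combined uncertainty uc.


For a sum of independent quantities, uc = sqrt(u1^2 + u2^2 + u3^2).
uc = sqrt(0.522^2 + 0.569^2 + 0.693^2)
uc = sqrt(0.272484 + 0.323761 + 0.480249)
uc = 1.0375

1.0375


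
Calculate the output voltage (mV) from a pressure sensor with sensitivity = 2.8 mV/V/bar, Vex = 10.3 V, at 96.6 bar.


Output = sensitivity * Vex * P.
Vout = 2.8 * 10.3 * 96.6
Vout = 28.84 * 96.6
Vout = 2785.94 mV

2785.94 mV


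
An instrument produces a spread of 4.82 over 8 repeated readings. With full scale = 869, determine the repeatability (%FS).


Repeatability = (spread / full scale) * 100%.
R = (4.82 / 869) * 100
R = 0.555 %FS

0.555 %FS


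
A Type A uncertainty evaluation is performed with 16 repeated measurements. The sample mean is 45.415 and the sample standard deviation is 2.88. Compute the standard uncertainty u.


The standard uncertainty for Type A evaluation is u = s / sqrt(n).
u = 2.88 / sqrt(16)
u = 2.88 / 4.0
u = 0.72

0.72


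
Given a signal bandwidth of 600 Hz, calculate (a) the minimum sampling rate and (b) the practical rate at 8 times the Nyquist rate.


By Nyquist theorem, fs_min = 2 * fmax.
fs_min = 2 * 600 = 1200 Hz
Practical rate = 8 * fs_min = 8 * 1200 = 9600 Hz

fs_min = 1200 Hz, fs_practical = 9600 Hz


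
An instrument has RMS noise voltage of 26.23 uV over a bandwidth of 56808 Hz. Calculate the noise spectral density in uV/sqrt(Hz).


Noise spectral density = Vrms / sqrt(BW).
NSD = 26.23 / sqrt(56808)
NSD = 26.23 / 238.3443
NSD = 0.1101 uV/sqrt(Hz)

0.1101 uV/sqrt(Hz)


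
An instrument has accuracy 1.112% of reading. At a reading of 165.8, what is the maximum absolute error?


Absolute error = (accuracy% / 100) * reading.
Error = (1.112 / 100) * 165.8
Error = 0.01112 * 165.8
Error = 1.8437

1.8437


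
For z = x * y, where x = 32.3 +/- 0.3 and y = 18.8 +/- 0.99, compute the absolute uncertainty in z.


For a product z = x*y, the relative uncertainty is:
uz/z = sqrt((ux/x)^2 + (uy/y)^2)
Relative uncertainties: ux/x = 0.3/32.3 = 0.009288
uy/y = 0.99/18.8 = 0.05266
z = 32.3 * 18.8 = 607.2
uz = 607.2 * sqrt(0.009288^2 + 0.05266^2) = 32.471

32.471


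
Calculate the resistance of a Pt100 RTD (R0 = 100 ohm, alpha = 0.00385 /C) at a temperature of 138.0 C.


The RTD equation: Rt = R0 * (1 + alpha * T).
Rt = 100 * (1 + 0.00385 * 138.0)
Rt = 100 * (1 + 0.5313)
Rt = 100 * 1.5313
Rt = 153.13 ohm

153.13 ohm


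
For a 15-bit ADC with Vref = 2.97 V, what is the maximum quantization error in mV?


The maximum quantization error is +/- LSB/2.
LSB = Vref / 2^n = 2.97 / 32768 = 9.064e-05 V
Max error = LSB / 2 = 9.064e-05 / 2 = 4.532e-05 V
Max error = 0.0453 mV

0.0453 mV


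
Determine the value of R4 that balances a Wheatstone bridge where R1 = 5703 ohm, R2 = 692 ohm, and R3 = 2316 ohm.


At balance: R1*R4 = R2*R3, so R4 = R2*R3/R1.
R4 = 692 * 2316 / 5703
R4 = 1602672 / 5703
R4 = 281.02 ohm

281.02 ohm


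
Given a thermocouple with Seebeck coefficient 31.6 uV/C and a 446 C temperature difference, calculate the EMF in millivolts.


The thermocouple output V = sensitivity * dT.
V = 31.6 uV/C * 446 C
V = 14093.6 uV
V = 14.094 mV

14.094 mV


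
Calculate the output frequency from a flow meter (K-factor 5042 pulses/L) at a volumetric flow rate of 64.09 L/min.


Frequency = K * Q / 60 (converting L/min to L/s).
f = 5042 * 64.09 / 60
f = 323141.78 / 60
f = 5385.7 Hz

5385.7 Hz


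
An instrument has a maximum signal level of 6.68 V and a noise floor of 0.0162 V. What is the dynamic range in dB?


Dynamic range = 20 * log10(Vmax / Vnoise).
DR = 20 * log10(6.68 / 0.0162)
DR = 20 * log10(412.35)
DR = 52.31 dB

52.31 dB


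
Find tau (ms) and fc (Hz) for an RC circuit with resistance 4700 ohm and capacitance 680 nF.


Time constant: tau = R * C.
tau = 4700 * 6.80e-07 = 0.003196 s
tau = 3.196 ms
Cutoff frequency: fc = 1 / (2*pi*R*C).
fc = 1 / (2*pi*0.003196) = 49.8 Hz

tau = 3.196 ms, fc = 49.8 Hz


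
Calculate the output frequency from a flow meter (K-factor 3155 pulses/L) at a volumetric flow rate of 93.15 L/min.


Frequency = K * Q / 60 (converting L/min to L/s).
f = 3155 * 93.15 / 60
f = 293888.25 / 60
f = 4898.14 Hz

4898.14 Hz


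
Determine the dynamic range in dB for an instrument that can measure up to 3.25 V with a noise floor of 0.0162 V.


Dynamic range = 20 * log10(Vmax / Vnoise).
DR = 20 * log10(3.25 / 0.0162)
DR = 20 * log10(200.62)
DR = 46.05 dB

46.05 dB


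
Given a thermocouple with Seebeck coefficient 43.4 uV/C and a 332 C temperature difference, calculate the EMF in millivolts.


The thermocouple output V = sensitivity * dT.
V = 43.4 uV/C * 332 C
V = 14408.8 uV
V = 14.409 mV

14.409 mV


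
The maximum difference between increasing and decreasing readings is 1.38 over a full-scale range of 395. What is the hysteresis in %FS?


Hysteresis = (max difference / full scale) * 100%.
H = (1.38 / 395) * 100
H = 0.349 %FS

0.349 %FS


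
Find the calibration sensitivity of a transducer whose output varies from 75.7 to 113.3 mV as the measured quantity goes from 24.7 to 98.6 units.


Sensitivity = (y2 - y1) / (x2 - x1).
S = (113.3 - 75.7) / (98.6 - 24.7)
S = 37.6 / 73.9
S = 0.5088 mV/unit

0.5088 mV/unit


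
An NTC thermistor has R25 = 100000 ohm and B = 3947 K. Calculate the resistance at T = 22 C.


NTC thermistor equation: Rt = R25 * exp(B * (1/T - 1/T25)).
T in Kelvin: 295.15 K, T25 = 298.15 K
1/T - 1/T25 = 1/295.15 - 1/298.15 = 3.409e-05
B * (1/T - 1/T25) = 3947 * 3.409e-05 = 0.1346
Rt = 100000 * exp(0.1346) = 114403.1 ohm

114403.1 ohm


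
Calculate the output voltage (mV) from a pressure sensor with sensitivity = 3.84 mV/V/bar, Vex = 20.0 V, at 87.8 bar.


Output = sensitivity * Vex * P.
Vout = 3.84 * 20.0 * 87.8
Vout = 76.8 * 87.8
Vout = 6743.04 mV

6743.04 mV


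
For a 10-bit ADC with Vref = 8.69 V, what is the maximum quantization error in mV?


The maximum quantization error is +/- LSB/2.
LSB = Vref / 2^n = 8.69 / 1024 = 0.00848633 V
Max error = LSB / 2 = 0.00848633 / 2 = 0.00424316 V
Max error = 4.2432 mV

4.2432 mV


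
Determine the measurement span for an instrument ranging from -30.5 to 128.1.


Span = upper range - lower range.
Span = 128.1 - (-30.5)
Span = 158.6

158.6


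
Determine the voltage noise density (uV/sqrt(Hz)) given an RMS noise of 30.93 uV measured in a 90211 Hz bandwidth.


Noise spectral density = Vrms / sqrt(BW).
NSD = 30.93 / sqrt(90211)
NSD = 30.93 / 300.3515
NSD = 0.103 uV/sqrt(Hz)

0.103 uV/sqrt(Hz)


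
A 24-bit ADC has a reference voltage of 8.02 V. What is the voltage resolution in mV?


The resolution (LSB) of an ADC is Vref / 2^n.
LSB = 8.02 / 2^24
LSB = 8.02 / 16777216
LSB = 4.8e-07 V = 0.00047803 mV

0.00047803 mV


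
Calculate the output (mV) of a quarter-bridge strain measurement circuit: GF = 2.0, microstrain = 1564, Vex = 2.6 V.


Quarter bridge output: Vout = (GF * epsilon * Vex) / 4.
Vout = (2.0 * 1564e-6 * 2.6) / 4
Vout = 0.0081328 / 4 V
Vout = 0.0020332 V = 2.0332 mV

2.0332 mV


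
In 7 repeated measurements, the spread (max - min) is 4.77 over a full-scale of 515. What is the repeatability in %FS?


Repeatability = (spread / full scale) * 100%.
R = (4.77 / 515) * 100
R = 0.926 %FS

0.926 %FS


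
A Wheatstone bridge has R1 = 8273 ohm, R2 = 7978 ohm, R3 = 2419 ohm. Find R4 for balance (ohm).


At balance: R1*R4 = R2*R3, so R4 = R2*R3/R1.
R4 = 7978 * 2419 / 8273
R4 = 19298782 / 8273
R4 = 2332.74 ohm

2332.74 ohm


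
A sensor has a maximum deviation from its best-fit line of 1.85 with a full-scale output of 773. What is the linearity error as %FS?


Linearity error = (max deviation / full scale) * 100%.
Linearity = (1.85 / 773) * 100
Linearity = 0.239 %FS

0.239 %FS


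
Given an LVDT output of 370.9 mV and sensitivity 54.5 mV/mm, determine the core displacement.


Displacement = Vout / sensitivity.
d = 370.9 / 54.5
d = 6.806 mm

6.806 mm


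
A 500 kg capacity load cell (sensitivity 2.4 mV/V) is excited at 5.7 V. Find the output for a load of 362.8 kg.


Vout = rated_output * Vex * (load / capacity).
Vout = 2.4 * 5.7 * (362.8 / 500)
Vout = 2.4 * 5.7 * 0.7256
Vout = 9.926 mV

9.926 mV


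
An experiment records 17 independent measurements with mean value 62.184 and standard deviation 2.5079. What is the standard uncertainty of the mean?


The standard uncertainty for Type A evaluation is u = s / sqrt(n).
u = 2.5079 / sqrt(17)
u = 2.5079 / 4.1231
u = 0.6083

0.6083


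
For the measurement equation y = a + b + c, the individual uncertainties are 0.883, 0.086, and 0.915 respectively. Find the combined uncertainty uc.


For a sum of independent quantities, uc = sqrt(u1^2 + u2^2 + u3^2).
uc = sqrt(0.883^2 + 0.086^2 + 0.915^2)
uc = sqrt(0.779689 + 0.007396 + 0.837225)
uc = 1.2745

1.2745


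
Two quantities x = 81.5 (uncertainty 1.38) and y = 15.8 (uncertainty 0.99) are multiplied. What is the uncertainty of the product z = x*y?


For a product z = x*y, the relative uncertainty is:
uz/z = sqrt((ux/x)^2 + (uy/y)^2)
Relative uncertainties: ux/x = 1.38/81.5 = 0.016933
uy/y = 0.99/15.8 = 0.062658
z = 81.5 * 15.8 = 1287.7
uz = 1287.7 * sqrt(0.016933^2 + 0.062658^2) = 83.579

83.579


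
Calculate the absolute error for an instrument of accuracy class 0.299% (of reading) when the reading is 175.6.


Absolute error = (accuracy% / 100) * reading.
Error = (0.299 / 100) * 175.6
Error = 0.00299 * 175.6
Error = 0.525

0.525


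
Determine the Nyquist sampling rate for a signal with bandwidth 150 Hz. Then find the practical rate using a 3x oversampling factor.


By Nyquist theorem, fs_min = 2 * fmax.
fs_min = 2 * 150 = 300 Hz
Practical rate = 3 * fs_min = 3 * 300 = 900 Hz

fs_min = 300 Hz, fs_practical = 900 Hz


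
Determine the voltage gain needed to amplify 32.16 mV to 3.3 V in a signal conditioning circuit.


Gain = Vout / Vin (converting to same units).
G = 3.3 V / 32.16 mV
G = 3300.0 mV / 32.16 mV
G = 102.61

102.61


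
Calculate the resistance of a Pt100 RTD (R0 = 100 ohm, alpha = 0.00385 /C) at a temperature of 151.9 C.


The RTD equation: Rt = R0 * (1 + alpha * T).
Rt = 100 * (1 + 0.00385 * 151.9)
Rt = 100 * (1 + 0.584815)
Rt = 100 * 1.584815
Rt = 158.482 ohm

158.482 ohm


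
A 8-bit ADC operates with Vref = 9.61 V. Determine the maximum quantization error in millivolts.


The maximum quantization error is +/- LSB/2.
LSB = Vref / 2^n = 9.61 / 256 = 0.03753906 V
Max error = LSB / 2 = 0.03753906 / 2 = 0.01876953 V
Max error = 18.7695 mV

18.7695 mV


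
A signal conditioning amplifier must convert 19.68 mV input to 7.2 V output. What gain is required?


Gain = Vout / Vin (converting to same units).
G = 7.2 V / 19.68 mV
G = 7200.0 mV / 19.68 mV
G = 365.85

365.85


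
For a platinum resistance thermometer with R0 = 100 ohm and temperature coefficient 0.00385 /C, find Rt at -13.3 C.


The RTD equation: Rt = R0 * (1 + alpha * T).
Rt = 100 * (1 + 0.00385 * -13.3)
Rt = 100 * (1 + -0.051205)
Rt = 100 * 0.948795
Rt = 94.879 ohm

94.879 ohm


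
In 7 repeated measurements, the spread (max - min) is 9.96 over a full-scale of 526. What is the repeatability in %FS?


Repeatability = (spread / full scale) * 100%.
R = (9.96 / 526) * 100
R = 1.894 %FS

1.894 %FS


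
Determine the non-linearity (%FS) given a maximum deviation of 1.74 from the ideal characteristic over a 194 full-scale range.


Linearity error = (max deviation / full scale) * 100%.
Linearity = (1.74 / 194) * 100
Linearity = 0.897 %FS

0.897 %FS


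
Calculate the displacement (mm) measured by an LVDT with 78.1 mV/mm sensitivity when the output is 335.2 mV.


Displacement = Vout / sensitivity.
d = 335.2 / 78.1
d = 4.292 mm

4.292 mm


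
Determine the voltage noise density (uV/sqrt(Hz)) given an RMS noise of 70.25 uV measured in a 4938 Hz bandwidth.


Noise spectral density = Vrms / sqrt(BW).
NSD = 70.25 / sqrt(4938)
NSD = 70.25 / 70.2709
NSD = 0.9997 uV/sqrt(Hz)

0.9997 uV/sqrt(Hz)


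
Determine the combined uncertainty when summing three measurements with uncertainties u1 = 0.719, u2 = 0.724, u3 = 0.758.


For a sum of independent quantities, uc = sqrt(u1^2 + u2^2 + u3^2).
uc = sqrt(0.719^2 + 0.724^2 + 0.758^2)
uc = sqrt(0.516961 + 0.524176 + 0.574564)
uc = 1.2711

1.2711


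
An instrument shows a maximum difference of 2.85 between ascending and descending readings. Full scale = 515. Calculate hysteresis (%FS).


Hysteresis = (max difference / full scale) * 100%.
H = (2.85 / 515) * 100
H = 0.553 %FS

0.553 %FS


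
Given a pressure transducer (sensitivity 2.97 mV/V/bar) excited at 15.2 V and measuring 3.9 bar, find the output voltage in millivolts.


Output = sensitivity * Vex * P.
Vout = 2.97 * 15.2 * 3.9
Vout = 45.144 * 3.9
Vout = 176.06 mV

176.06 mV


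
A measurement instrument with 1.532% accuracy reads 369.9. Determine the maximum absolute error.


Absolute error = (accuracy% / 100) * reading.
Error = (1.532 / 100) * 369.9
Error = 0.01532 * 369.9
Error = 5.6669

5.6669


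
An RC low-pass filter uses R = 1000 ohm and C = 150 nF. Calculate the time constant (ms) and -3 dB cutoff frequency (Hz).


Time constant: tau = R * C.
tau = 1000 * 1.50e-07 = 0.00015 s
tau = 0.15 ms
Cutoff frequency: fc = 1 / (2*pi*R*C).
fc = 1 / (2*pi*0.00015) = 1061.03 Hz

tau = 0.15 ms, fc = 1061.03 Hz


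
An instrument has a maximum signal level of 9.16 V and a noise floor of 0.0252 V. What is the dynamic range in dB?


Dynamic range = 20 * log10(Vmax / Vnoise).
DR = 20 * log10(9.16 / 0.0252)
DR = 20 * log10(363.49)
DR = 51.21 dB

51.21 dB


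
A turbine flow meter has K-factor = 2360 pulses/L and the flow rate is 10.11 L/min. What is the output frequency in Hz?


Frequency = K * Q / 60 (converting L/min to L/s).
f = 2360 * 10.11 / 60
f = 23859.6 / 60
f = 397.66 Hz

397.66 Hz


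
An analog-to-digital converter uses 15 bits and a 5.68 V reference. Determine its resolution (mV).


The resolution (LSB) of an ADC is Vref / 2^n.
LSB = 5.68 / 2^15
LSB = 5.68 / 32768
LSB = 0.00017334 V = 0.17333984 mV

0.17333984 mV


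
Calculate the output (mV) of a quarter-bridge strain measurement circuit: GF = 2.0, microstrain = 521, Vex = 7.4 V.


Quarter bridge output: Vout = (GF * epsilon * Vex) / 4.
Vout = (2.0 * 521e-6 * 7.4) / 4
Vout = 0.0077108 / 4 V
Vout = 0.0019277 V = 1.9277 mV

1.9277 mV


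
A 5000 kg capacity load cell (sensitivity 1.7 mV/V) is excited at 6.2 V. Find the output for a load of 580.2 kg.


Vout = rated_output * Vex * (load / capacity).
Vout = 1.7 * 6.2 * (580.2 / 5000)
Vout = 1.7 * 6.2 * 0.11604
Vout = 1.223 mV

1.223 mV


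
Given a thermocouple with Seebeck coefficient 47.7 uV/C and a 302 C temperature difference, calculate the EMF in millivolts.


The thermocouple output V = sensitivity * dT.
V = 47.7 uV/C * 302 C
V = 14405.4 uV
V = 14.405 mV

14.405 mV


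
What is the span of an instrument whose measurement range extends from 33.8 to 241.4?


Span = upper range - lower range.
Span = 241.4 - (33.8)
Span = 207.6

207.6


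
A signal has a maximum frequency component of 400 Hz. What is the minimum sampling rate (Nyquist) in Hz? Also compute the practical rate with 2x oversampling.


By Nyquist theorem, fs_min = 2 * fmax.
fs_min = 2 * 400 = 800 Hz
Practical rate = 2 * fs_min = 2 * 800 = 1600 Hz

fs_min = 800 Hz, fs_practical = 1600 Hz


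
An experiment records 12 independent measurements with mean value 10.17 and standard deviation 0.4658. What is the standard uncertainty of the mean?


The standard uncertainty for Type A evaluation is u = s / sqrt(n).
u = 0.4658 / sqrt(12)
u = 0.4658 / 3.4641
u = 0.1345

0.1345


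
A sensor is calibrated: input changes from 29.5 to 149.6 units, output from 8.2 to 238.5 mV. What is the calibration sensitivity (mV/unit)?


Sensitivity = (y2 - y1) / (x2 - x1).
S = (238.5 - 8.2) / (149.6 - 29.5)
S = 230.3 / 120.1
S = 1.9176 mV/unit

1.9176 mV/unit


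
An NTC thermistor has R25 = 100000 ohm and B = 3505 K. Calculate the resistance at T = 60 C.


NTC thermistor equation: Rt = R25 * exp(B * (1/T - 1/T25)).
T in Kelvin: 333.15 K, T25 = 298.15 K
1/T - 1/T25 = 1/333.15 - 1/298.15 = -0.00035237
B * (1/T - 1/T25) = 3505 * -0.00035237 = -1.235
Rt = 100000 * exp(-1.235) = 29082.3 ohm

29082.3 ohm


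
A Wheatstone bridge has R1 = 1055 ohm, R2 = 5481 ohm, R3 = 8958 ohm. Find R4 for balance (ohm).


At balance: R1*R4 = R2*R3, so R4 = R2*R3/R1.
R4 = 5481 * 8958 / 1055
R4 = 49098798 / 1055
R4 = 46539.15 ohm

46539.15 ohm


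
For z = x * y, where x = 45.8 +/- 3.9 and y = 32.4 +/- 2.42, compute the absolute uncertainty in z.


For a product z = x*y, the relative uncertainty is:
uz/z = sqrt((ux/x)^2 + (uy/y)^2)
Relative uncertainties: ux/x = 3.9/45.8 = 0.085153
uy/y = 2.42/32.4 = 0.074691
z = 45.8 * 32.4 = 1483.9
uz = 1483.9 * sqrt(0.085153^2 + 0.074691^2) = 168.082

168.082


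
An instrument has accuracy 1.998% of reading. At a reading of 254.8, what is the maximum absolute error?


Absolute error = (accuracy% / 100) * reading.
Error = (1.998 / 100) * 254.8
Error = 0.01998 * 254.8
Error = 5.0909

5.0909


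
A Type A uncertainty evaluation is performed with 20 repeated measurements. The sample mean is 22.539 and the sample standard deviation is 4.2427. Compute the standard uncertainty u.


The standard uncertainty for Type A evaluation is u = s / sqrt(n).
u = 4.2427 / sqrt(20)
u = 4.2427 / 4.4721
u = 0.9487

0.9487


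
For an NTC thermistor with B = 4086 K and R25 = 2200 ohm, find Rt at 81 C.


NTC thermistor equation: Rt = R25 * exp(B * (1/T - 1/T25)).
T in Kelvin: 354.15 K, T25 = 298.15 K
1/T - 1/T25 = 1/354.15 - 1/298.15 = -0.00053035
B * (1/T - 1/T25) = 4086 * -0.00053035 = -2.167
Rt = 2200 * exp(-2.167) = 251.9 ohm

251.9 ohm


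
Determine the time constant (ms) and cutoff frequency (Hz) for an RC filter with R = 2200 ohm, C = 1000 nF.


Time constant: tau = R * C.
tau = 2200 * 1.00e-06 = 0.0022 s
tau = 2.2 ms
Cutoff frequency: fc = 1 / (2*pi*R*C).
fc = 1 / (2*pi*0.0022) = 72.34 Hz

tau = 2.2 ms, fc = 72.34 Hz


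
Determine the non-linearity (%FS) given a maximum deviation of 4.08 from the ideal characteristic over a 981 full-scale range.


Linearity error = (max deviation / full scale) * 100%.
Linearity = (4.08 / 981) * 100
Linearity = 0.416 %FS

0.416 %FS


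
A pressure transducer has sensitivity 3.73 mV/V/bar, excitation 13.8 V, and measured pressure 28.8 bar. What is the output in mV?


Output = sensitivity * Vex * P.
Vout = 3.73 * 13.8 * 28.8
Vout = 51.474 * 28.8
Vout = 1482.45 mV

1482.45 mV


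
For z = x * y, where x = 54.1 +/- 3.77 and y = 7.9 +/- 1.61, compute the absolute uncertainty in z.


For a product z = x*y, the relative uncertainty is:
uz/z = sqrt((ux/x)^2 + (uy/y)^2)
Relative uncertainties: ux/x = 3.77/54.1 = 0.069686
uy/y = 1.61/7.9 = 0.203797
z = 54.1 * 7.9 = 427.4
uz = 427.4 * sqrt(0.069686^2 + 0.203797^2) = 92.052

92.052


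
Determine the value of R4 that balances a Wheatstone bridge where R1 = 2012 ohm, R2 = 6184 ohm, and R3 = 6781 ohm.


At balance: R1*R4 = R2*R3, so R4 = R2*R3/R1.
R4 = 6184 * 6781 / 2012
R4 = 41933704 / 2012
R4 = 20841.8 ohm

20841.8 ohm


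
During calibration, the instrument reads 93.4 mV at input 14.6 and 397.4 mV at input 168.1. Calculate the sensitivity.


Sensitivity = (y2 - y1) / (x2 - x1).
S = (397.4 - 93.4) / (168.1 - 14.6)
S = 304.0 / 153.5
S = 1.9805 mV/unit

1.9805 mV/unit


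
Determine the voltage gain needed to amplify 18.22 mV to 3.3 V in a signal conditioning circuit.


Gain = Vout / Vin (converting to same units).
G = 3.3 V / 18.22 mV
G = 3300.0 mV / 18.22 mV
G = 181.12

181.12


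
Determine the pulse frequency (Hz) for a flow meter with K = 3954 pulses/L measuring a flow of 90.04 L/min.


Frequency = K * Q / 60 (converting L/min to L/s).
f = 3954 * 90.04 / 60
f = 356018.16 / 60
f = 5933.64 Hz

5933.64 Hz


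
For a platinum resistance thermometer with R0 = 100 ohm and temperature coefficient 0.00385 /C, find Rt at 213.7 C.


The RTD equation: Rt = R0 * (1 + alpha * T).
Rt = 100 * (1 + 0.00385 * 213.7)
Rt = 100 * (1 + 0.822745)
Rt = 100 * 1.822745
Rt = 182.274 ohm

182.274 ohm


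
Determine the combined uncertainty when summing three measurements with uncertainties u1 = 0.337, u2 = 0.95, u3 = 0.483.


For a sum of independent quantities, uc = sqrt(u1^2 + u2^2 + u3^2).
uc = sqrt(0.337^2 + 0.95^2 + 0.483^2)
uc = sqrt(0.113569 + 0.9025 + 0.233289)
uc = 1.1177

1.1177


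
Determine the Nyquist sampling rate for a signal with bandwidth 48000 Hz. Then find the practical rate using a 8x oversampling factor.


By Nyquist theorem, fs_min = 2 * fmax.
fs_min = 2 * 48000 = 96000 Hz
Practical rate = 8 * fs_min = 8 * 96000 = 768000 Hz

fs_min = 96000 Hz, fs_practical = 768000 Hz


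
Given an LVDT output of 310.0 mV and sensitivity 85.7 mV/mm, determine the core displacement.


Displacement = Vout / sensitivity.
d = 310.0 / 85.7
d = 3.617 mm

3.617 mm


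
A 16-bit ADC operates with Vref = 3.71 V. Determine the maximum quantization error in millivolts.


The maximum quantization error is +/- LSB/2.
LSB = Vref / 2^n = 3.71 / 65536 = 5.661e-05 V
Max error = LSB / 2 = 5.661e-05 / 2 = 2.831e-05 V
Max error = 0.0283 mV

0.0283 mV


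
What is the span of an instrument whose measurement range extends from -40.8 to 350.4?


Span = upper range - lower range.
Span = 350.4 - (-40.8)
Span = 391.2

391.2


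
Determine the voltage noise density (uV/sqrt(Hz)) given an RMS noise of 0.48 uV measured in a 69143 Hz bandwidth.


Noise spectral density = Vrms / sqrt(BW).
NSD = 0.48 / sqrt(69143)
NSD = 0.48 / 262.9506
NSD = 0.0018 uV/sqrt(Hz)

0.0018 uV/sqrt(Hz)


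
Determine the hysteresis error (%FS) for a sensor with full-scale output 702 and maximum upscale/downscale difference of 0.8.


Hysteresis = (max difference / full scale) * 100%.
H = (0.8 / 702) * 100
H = 0.114 %FS

0.114 %FS


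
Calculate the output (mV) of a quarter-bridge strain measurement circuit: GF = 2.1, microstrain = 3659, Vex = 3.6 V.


Quarter bridge output: Vout = (GF * epsilon * Vex) / 4.
Vout = (2.1 * 3659e-6 * 3.6) / 4
Vout = 0.02766204 / 4 V
Vout = 0.00691551 V = 6.9155 mV

6.9155 mV


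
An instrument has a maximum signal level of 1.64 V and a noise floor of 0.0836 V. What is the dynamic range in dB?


Dynamic range = 20 * log10(Vmax / Vnoise).
DR = 20 * log10(1.64 / 0.0836)
DR = 20 * log10(19.62)
DR = 25.85 dB

25.85 dB


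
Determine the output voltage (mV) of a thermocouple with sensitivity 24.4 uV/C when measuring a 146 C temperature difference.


The thermocouple output V = sensitivity * dT.
V = 24.4 uV/C * 146 C
V = 3562.4 uV
V = 3.562 mV

3.562 mV


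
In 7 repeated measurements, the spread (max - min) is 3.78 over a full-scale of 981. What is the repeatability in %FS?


Repeatability = (spread / full scale) * 100%.
R = (3.78 / 981) * 100
R = 0.385 %FS

0.385 %FS


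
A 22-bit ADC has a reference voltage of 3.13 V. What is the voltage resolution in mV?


The resolution (LSB) of an ADC is Vref / 2^n.
LSB = 3.13 / 2^22
LSB = 3.13 / 4194304
LSB = 7.5e-07 V = 0.00074625 mV

0.00074625 mV


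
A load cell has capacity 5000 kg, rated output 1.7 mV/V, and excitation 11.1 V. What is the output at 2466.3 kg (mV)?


Vout = rated_output * Vex * (load / capacity).
Vout = 1.7 * 11.1 * (2466.3 / 5000)
Vout = 1.7 * 11.1 * 0.49326
Vout = 9.308 mV

9.308 mV


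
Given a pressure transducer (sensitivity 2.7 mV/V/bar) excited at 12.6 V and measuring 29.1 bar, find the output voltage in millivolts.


Output = sensitivity * Vex * P.
Vout = 2.7 * 12.6 * 29.1
Vout = 34.02 * 29.1
Vout = 989.98 mV

989.98 mV


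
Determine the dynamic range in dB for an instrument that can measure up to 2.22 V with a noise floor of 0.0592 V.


Dynamic range = 20 * log10(Vmax / Vnoise).
DR = 20 * log10(2.22 / 0.0592)
DR = 20 * log10(37.5)
DR = 31.48 dB

31.48 dB


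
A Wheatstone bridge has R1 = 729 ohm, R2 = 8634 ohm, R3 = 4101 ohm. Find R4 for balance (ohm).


At balance: R1*R4 = R2*R3, so R4 = R2*R3/R1.
R4 = 8634 * 4101 / 729
R4 = 35408034 / 729
R4 = 48570.69 ohm

48570.69 ohm


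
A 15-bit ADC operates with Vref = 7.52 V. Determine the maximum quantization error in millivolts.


The maximum quantization error is +/- LSB/2.
LSB = Vref / 2^n = 7.52 / 32768 = 0.00022949 V
Max error = LSB / 2 = 0.00022949 / 2 = 0.00011475 V
Max error = 0.1147 mV

0.1147 mV


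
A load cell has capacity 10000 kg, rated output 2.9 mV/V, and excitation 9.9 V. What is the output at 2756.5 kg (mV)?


Vout = rated_output * Vex * (load / capacity).
Vout = 2.9 * 9.9 * (2756.5 / 10000)
Vout = 2.9 * 9.9 * 0.27565
Vout = 7.914 mV

7.914 mV


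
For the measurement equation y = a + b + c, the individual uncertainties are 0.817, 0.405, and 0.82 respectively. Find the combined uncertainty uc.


For a sum of independent quantities, uc = sqrt(u1^2 + u2^2 + u3^2).
uc = sqrt(0.817^2 + 0.405^2 + 0.82^2)
uc = sqrt(0.667489 + 0.164025 + 0.6724)
uc = 1.2263

1.2263


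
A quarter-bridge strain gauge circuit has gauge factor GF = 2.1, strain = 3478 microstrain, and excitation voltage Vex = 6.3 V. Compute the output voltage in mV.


Quarter bridge output: Vout = (GF * epsilon * Vex) / 4.
Vout = (2.1 * 3478e-6 * 6.3) / 4
Vout = 0.04601394 / 4 V
Vout = 0.01150348 V = 11.5035 mV

11.5035 mV


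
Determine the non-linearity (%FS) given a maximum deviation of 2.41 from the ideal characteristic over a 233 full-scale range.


Linearity error = (max deviation / full scale) * 100%.
Linearity = (2.41 / 233) * 100
Linearity = 1.034 %FS

1.034 %FS


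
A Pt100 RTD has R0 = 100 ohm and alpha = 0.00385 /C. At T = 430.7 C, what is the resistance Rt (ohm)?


The RTD equation: Rt = R0 * (1 + alpha * T).
Rt = 100 * (1 + 0.00385 * 430.7)
Rt = 100 * (1 + 1.658195)
Rt = 100 * 2.658195
Rt = 265.82 ohm

265.82 ohm


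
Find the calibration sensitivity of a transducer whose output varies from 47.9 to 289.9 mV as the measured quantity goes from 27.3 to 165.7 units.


Sensitivity = (y2 - y1) / (x2 - x1).
S = (289.9 - 47.9) / (165.7 - 27.3)
S = 242.0 / 138.4
S = 1.7486 mV/unit

1.7486 mV/unit


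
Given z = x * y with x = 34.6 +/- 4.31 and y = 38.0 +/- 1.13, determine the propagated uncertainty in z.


For a product z = x*y, the relative uncertainty is:
uz/z = sqrt((ux/x)^2 + (uy/y)^2)
Relative uncertainties: ux/x = 4.31/34.6 = 0.124566
uy/y = 1.13/38.0 = 0.029737
z = 34.6 * 38.0 = 1314.8
uz = 1314.8 * sqrt(0.124566^2 + 0.029737^2) = 168.382

168.382


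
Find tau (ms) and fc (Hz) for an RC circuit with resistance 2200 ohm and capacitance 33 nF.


Time constant: tau = R * C.
tau = 2200 * 3.30e-08 = 7.26e-05 s
tau = 0.0726 ms
Cutoff frequency: fc = 1 / (2*pi*R*C).
fc = 1 / (2*pi*7.26e-05) = 2192.22 Hz

tau = 0.0726 ms, fc = 2192.22 Hz


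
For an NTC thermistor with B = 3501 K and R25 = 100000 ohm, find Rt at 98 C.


NTC thermistor equation: Rt = R25 * exp(B * (1/T - 1/T25)).
T in Kelvin: 371.15 K, T25 = 298.15 K
1/T - 1/T25 = 1/371.15 - 1/298.15 = -0.00065969
B * (1/T - 1/T25) = 3501 * -0.00065969 = -2.3096
Rt = 100000 * exp(-2.3096) = 9930.4 ohm

9930.4 ohm


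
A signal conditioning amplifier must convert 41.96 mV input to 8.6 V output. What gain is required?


Gain = Vout / Vin (converting to same units).
G = 8.6 V / 41.96 mV
G = 8600.0 mV / 41.96 mV
G = 204.96

204.96


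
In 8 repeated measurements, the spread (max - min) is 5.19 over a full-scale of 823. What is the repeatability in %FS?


Repeatability = (spread / full scale) * 100%.
R = (5.19 / 823) * 100
R = 0.631 %FS

0.631 %FS


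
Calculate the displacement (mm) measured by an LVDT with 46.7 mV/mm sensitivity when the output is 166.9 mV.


Displacement = Vout / sensitivity.
d = 166.9 / 46.7
d = 3.574 mm

3.574 mm


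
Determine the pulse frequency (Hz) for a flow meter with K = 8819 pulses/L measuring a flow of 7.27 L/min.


Frequency = K * Q / 60 (converting L/min to L/s).
f = 8819 * 7.27 / 60
f = 64114.13 / 60
f = 1068.57 Hz

1068.57 Hz


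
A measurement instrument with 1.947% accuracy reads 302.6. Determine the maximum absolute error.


Absolute error = (accuracy% / 100) * reading.
Error = (1.947 / 100) * 302.6
Error = 0.01947 * 302.6
Error = 5.8916

5.8916


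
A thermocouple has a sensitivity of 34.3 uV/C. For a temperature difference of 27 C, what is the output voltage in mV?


The thermocouple output V = sensitivity * dT.
V = 34.3 uV/C * 27 C
V = 926.1 uV
V = 0.926 mV

0.926 mV


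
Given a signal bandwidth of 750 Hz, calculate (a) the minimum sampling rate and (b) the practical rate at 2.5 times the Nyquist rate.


By Nyquist theorem, fs_min = 2 * fmax.
fs_min = 2 * 750 = 1500 Hz
Practical rate = 2.5 * fs_min = 2.5 * 1500 = 3750 Hz

fs_min = 1500 Hz, fs_practical = 3750 Hz


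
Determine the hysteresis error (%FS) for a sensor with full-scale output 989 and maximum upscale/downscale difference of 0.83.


Hysteresis = (max difference / full scale) * 100%.
H = (0.83 / 989) * 100
H = 0.084 %FS

0.084 %FS


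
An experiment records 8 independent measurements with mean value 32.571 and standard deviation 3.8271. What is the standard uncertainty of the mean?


The standard uncertainty for Type A evaluation is u = s / sqrt(n).
u = 3.8271 / sqrt(8)
u = 3.8271 / 2.8284
u = 1.3531

1.3531


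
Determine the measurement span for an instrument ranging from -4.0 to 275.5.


Span = upper range - lower range.
Span = 275.5 - (-4.0)
Span = 279.5

279.5


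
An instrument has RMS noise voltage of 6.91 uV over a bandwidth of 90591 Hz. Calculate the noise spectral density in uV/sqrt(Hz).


Noise spectral density = Vrms / sqrt(BW).
NSD = 6.91 / sqrt(90591)
NSD = 6.91 / 300.9834
NSD = 0.023 uV/sqrt(Hz)

0.023 uV/sqrt(Hz)


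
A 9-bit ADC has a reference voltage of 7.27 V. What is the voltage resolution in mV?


The resolution (LSB) of an ADC is Vref / 2^n.
LSB = 7.27 / 2^9
LSB = 7.27 / 512
LSB = 0.01419922 V = 14.19921875 mV

14.19921875 mV


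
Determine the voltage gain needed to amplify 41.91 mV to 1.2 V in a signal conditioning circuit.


Gain = Vout / Vin (converting to same units).
G = 1.2 V / 41.91 mV
G = 1200.0 mV / 41.91 mV
G = 28.63

28.63


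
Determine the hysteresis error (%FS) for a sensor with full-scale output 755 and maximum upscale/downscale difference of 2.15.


Hysteresis = (max difference / full scale) * 100%.
H = (2.15 / 755) * 100
H = 0.285 %FS

0.285 %FS


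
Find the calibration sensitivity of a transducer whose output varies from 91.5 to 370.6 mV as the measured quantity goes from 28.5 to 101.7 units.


Sensitivity = (y2 - y1) / (x2 - x1).
S = (370.6 - 91.5) / (101.7 - 28.5)
S = 279.1 / 73.2
S = 3.8128 mV/unit

3.8128 mV/unit


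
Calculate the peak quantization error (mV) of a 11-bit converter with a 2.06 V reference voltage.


The maximum quantization error is +/- LSB/2.
LSB = Vref / 2^n = 2.06 / 2048 = 0.00100586 V
Max error = LSB / 2 = 0.00100586 / 2 = 0.00050293 V
Max error = 0.5029 mV

0.5029 mV


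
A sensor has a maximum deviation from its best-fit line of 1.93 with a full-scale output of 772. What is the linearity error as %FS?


Linearity error = (max deviation / full scale) * 100%.
Linearity = (1.93 / 772) * 100
Linearity = 0.25 %FS

0.25 %FS


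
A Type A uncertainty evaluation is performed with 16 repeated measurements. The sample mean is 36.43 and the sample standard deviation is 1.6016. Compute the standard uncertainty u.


The standard uncertainty for Type A evaluation is u = s / sqrt(n).
u = 1.6016 / sqrt(16)
u = 1.6016 / 4.0
u = 0.4004

0.4004
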